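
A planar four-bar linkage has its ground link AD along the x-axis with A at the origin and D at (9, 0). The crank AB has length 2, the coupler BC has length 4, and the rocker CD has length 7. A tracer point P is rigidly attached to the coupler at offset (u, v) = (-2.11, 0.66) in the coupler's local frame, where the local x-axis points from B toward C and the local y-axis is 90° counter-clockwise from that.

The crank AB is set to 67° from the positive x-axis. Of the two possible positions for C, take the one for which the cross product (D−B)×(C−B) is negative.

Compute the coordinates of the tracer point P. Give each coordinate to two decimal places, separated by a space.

0.62 4.05

A=(0,0), D=(9.00,0)
B = A + 2.00·(cos67°, sin67°) = (0.7815, 1.8410)
|BD| = 8.4222
circle(B,4.00) ∩ circle(D,7.00): a=2.2520, h=3.3058
  candidates: C₊=(3.7016,4.5746) cross=27.842; C₋=(2.2564,-1.8771) cross=-27.842
  mode - wants cross < 0 → take C=(2.2564,-1.8771) (cross=-27.842)
ex = (C−B)/|BC| = (0.3687,-0.9295); ey = (0.9295,0.3687)
P = B + -2.11·ex + 0.66·ey = (0.6169,4.0457)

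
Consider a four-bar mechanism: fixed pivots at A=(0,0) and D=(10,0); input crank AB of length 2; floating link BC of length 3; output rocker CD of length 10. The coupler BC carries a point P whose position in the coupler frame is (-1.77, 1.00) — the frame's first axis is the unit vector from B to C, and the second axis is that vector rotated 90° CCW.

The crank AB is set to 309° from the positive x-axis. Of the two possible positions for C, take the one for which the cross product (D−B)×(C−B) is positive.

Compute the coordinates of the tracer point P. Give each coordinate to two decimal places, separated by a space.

1.04 -3.58

A=(0,0), D=(10.00,0)
B = A + 2.00·(cos309°, sin309°) = (1.2586, -1.5543)
|BD| = 8.8785
circle(B,3.00) ∩ circle(D,10.00): a=-0.6855, h=2.9206
  candidates: C₊=(0.0724,1.2012) cross=25.931; C₋=(1.0950,-4.5498) cross=-25.931
  mode + wants cross > 0 → take C=(0.0724,1.2012) (cross=25.931)
ex = (C−B)/|BC| = (-0.3954,0.9185); ey = (-0.9185,-0.3954)
P = B + -1.77·ex + 1.00·ey = (1.0400,-3.5755)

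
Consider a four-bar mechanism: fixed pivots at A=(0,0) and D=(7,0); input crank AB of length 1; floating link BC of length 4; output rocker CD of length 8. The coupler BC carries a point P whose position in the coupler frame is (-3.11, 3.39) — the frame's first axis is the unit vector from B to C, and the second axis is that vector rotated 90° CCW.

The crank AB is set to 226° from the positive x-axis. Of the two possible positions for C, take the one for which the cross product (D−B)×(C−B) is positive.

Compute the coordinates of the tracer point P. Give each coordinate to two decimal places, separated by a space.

-4.37 -3.48

A=(0,0), D=(7.00,0)
B = A + 1.00·(cos226°, sin226°) = (-0.6947, -0.7193)
|BD| = 7.7282
circle(B,4.00) ∩ circle(D,8.00): a=0.7586, h=3.9274
  candidates: C₊=(-0.3049,3.2616) cross=30.352; C₋=(0.4262,-4.5591) cross=-30.352
  mode + wants cross > 0 → take C=(-0.3049,3.2616) (cross=30.352)
ex = (C−B)/|BC| = (0.0974,0.9952); ey = (-0.9952,0.0974)
P = B + -3.11·ex + 3.39·ey = (-4.3716,-3.4842)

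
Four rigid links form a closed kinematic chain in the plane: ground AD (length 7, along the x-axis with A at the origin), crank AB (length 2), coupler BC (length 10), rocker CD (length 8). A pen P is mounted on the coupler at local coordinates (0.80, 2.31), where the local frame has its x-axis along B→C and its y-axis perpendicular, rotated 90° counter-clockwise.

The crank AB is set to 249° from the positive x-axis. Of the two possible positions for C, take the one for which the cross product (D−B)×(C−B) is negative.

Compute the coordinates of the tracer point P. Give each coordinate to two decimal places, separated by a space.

A=(0,0), D=(7.00,0)
B = A + 2.00·(cos249°, sin249°) = (-0.7167, -1.8672)
|BD| = 7.9394
circle(B,10.00) ∩ circle(D,8.00): a=6.2369, h=7.8167
  candidates: C₊=(3.5069,7.1971) cross=62.060; C₋=(7.1835,-7.9979) cross=-62.060
  mode - wants cross < 0 → take C=(7.1835,-7.9979) (cross=-62.060)
ex = (C−B)/|BC| = (0.7900,-0.6131); ey = (0.6131,0.7900)
P = B + 0.80·ex + 2.31·ey = (1.3315,-0.5327)

1.33 -0.53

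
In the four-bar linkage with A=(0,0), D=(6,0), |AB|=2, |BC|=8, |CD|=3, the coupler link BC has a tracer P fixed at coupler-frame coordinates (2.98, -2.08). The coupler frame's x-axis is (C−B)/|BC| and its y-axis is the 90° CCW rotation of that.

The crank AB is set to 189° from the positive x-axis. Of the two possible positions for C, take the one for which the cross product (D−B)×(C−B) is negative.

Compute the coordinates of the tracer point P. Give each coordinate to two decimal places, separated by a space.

0.14 -3.26

A=(0,0), D=(6.00,0)
B = A + 2.00·(cos189°, sin189°) = (-1.9754, -0.3129)
|BD| = 7.9815
circle(B,8.00) ∩ circle(D,3.00): a=7.4362, h=2.9500
  candidates: C₊=(5.3395,2.9264) cross=23.546; C₋=(5.5708,-2.9691) cross=-23.546
  mode - wants cross < 0 → take C=(5.5708,-2.9691) (cross=-23.546)
ex = (C−B)/|BC| = (0.9433,-0.3320); ey = (0.3320,0.9433)
P = B + 2.98·ex + -2.08·ey = (0.1449,-3.2643)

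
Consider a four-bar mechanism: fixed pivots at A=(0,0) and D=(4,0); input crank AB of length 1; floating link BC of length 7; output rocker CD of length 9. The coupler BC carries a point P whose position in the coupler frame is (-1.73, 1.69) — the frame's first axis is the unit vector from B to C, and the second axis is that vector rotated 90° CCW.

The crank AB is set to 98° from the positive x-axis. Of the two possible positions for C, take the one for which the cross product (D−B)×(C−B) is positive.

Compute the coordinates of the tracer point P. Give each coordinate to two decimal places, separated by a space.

-1.83 -0.74

A=(0,0), D=(4.00,0)
B = A + 1.00·(cos98°, sin98°) = (-0.1392, 0.9903)
|BD| = 4.2560
circle(B,7.00) ∩ circle(D,9.00): a=-1.6314, h=6.8072
  candidates: C₊=(-0.1419,7.9903) cross=28.971; C₋=(-3.3097,-5.2505) cross=-28.971
  mode + wants cross > 0 → take C=(-0.1419,7.9903) (cross=28.971)
ex = (C−B)/|BC| = (-0.0004,1.0000); ey = (-1.0000,-0.0004)
P = B + -1.73·ex + 1.69·ey = (-1.8285,-0.7404)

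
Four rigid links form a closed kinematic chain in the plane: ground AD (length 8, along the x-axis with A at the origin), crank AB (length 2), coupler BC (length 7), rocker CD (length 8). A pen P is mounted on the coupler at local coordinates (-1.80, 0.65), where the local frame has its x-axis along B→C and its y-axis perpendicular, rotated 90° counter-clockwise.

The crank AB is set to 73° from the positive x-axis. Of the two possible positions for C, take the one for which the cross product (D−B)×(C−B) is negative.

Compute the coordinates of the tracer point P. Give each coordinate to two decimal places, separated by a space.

A=(0,0), D=(8.00,0)
B = A + 2.00·(cos73°, sin73°) = (0.5847, 1.9126)
|BD| = 7.6579
circle(B,7.00) ∩ circle(D,8.00): a=2.8496, h=6.3937
  candidates: C₊=(4.9409,7.3920) cross=48.963; C₋=(1.7472,-4.9902) cross=-48.963
  mode - wants cross < 0 → take C=(1.7472,-4.9902) (cross=-48.963)
ex = (C−B)/|BC| = (0.1661,-0.9861); ey = (0.9861,0.1661)
P = B + -1.80·ex + 0.65·ey = (0.9268,3.7956)

0.93 3.80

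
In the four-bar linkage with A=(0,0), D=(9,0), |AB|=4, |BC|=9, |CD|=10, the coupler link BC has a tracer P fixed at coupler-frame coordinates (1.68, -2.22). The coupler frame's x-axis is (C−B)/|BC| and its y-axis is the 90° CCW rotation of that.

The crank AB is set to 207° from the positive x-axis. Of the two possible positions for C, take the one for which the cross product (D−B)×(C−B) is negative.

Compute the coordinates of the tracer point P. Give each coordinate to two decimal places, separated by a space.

-3.86 -4.58

A=(0,0), D=(9.00,0)
B = A + 4.00·(cos207°, sin207°) = (-3.5640, -1.8160)
|BD| = 12.6946
circle(B,9.00) ∩ circle(D,10.00): a=5.5989, h=7.0464
  candidates: C₊=(0.9693,5.9589) cross=89.451; C₋=(2.9853,-7.9890) cross=-89.451
  mode - wants cross < 0 → take C=(2.9853,-7.9890) (cross=-89.451)
ex = (C−B)/|BC| = (0.7277,-0.6859); ey = (0.6859,0.7277)
P = B + 1.68·ex + -2.22·ey = (-3.8642,-4.5838)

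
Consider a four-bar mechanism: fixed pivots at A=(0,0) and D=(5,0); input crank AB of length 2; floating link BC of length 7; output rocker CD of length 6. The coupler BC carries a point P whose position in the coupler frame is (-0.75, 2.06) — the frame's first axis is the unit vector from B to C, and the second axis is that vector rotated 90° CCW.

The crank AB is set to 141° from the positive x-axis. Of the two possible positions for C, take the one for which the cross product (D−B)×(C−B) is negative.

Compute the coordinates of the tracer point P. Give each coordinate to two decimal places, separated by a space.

-0.06 2.87

A=(0,0), D=(5.00,0)
B = A + 2.00·(cos141°, sin141°) = (-1.5543, 1.2586)
|BD| = 6.6740
circle(B,7.00) ∩ circle(D,6.00): a=4.3109, h=5.5150
  candidates: C₊=(3.7194,5.8617) cross=36.808; C₋=(1.6392,-4.9704) cross=-36.808
  mode - wants cross < 0 → take C=(1.6392,-4.9704) (cross=-36.808)
ex = (C−B)/|BC| = (0.4562,-0.8899); ey = (0.8899,0.4562)
P = B + -0.75·ex + 2.06·ey = (-0.0633,2.8659)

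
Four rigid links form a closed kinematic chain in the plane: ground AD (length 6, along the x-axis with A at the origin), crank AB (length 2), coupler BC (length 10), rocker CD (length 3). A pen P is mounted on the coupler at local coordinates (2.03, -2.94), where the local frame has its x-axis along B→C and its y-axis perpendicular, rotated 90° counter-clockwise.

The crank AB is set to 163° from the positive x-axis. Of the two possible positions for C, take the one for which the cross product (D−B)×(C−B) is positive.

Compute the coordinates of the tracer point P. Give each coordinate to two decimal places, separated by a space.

A=(0,0), D=(6.00,0)
B = A + 2.00·(cos163°, sin163°) = (-1.9126, 0.5847)
|BD| = 7.9342
circle(B,10.00) ∩ circle(D,3.00): a=9.7018, h=2.4240
  candidates: C₊=(7.9414,2.2871) cross=19.232; C₋=(7.5841,-2.5477) cross=-19.232
  mode + wants cross > 0 → take C=(7.9414,2.2871) (cross=19.232)
ex = (C−B)/|BC| = (0.9854,0.1702); ey = (-0.1702,0.9854)
P = B + 2.03·ex + -2.94·ey = (0.5883,-1.9668)

0.59 -1.97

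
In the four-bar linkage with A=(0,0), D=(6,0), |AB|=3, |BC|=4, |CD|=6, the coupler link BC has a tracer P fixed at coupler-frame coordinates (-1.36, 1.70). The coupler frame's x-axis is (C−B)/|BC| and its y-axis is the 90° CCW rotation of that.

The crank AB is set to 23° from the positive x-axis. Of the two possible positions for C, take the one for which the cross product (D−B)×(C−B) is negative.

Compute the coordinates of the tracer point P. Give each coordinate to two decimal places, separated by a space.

A=(0,0), D=(6.00,0)
B = A + 3.00·(cos23°, sin23°) = (2.7615, 1.1722)
|BD| = 3.4441
circle(B,4.00) ∩ circle(D,6.00): a=-1.1815, h=3.8215
  candidates: C₊=(2.9512,5.1677) cross=13.162; C₋=(0.3499,-2.0191) cross=-13.162
  mode - wants cross < 0 → take C=(0.3499,-2.0191) (cross=-13.162)
ex = (C−B)/|BC| = (-0.6029,-0.7978); ey = (0.7978,-0.6029)
P = B + -1.36·ex + 1.70·ey = (4.9377,1.2323)

4.94 1.23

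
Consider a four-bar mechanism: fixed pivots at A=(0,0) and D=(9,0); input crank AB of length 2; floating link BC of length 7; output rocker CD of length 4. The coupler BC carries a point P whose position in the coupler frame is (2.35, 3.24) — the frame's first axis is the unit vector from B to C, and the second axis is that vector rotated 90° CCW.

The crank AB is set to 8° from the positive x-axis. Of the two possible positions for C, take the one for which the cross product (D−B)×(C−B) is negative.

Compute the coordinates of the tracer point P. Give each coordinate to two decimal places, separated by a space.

A=(0,0), D=(9.00,0)
B = A + 2.00·(cos8°, sin8°) = (1.9805, 0.2783)
|BD| = 7.0250
circle(B,7.00) ∩ circle(D,4.00): a=5.8613, h=3.8270
  candidates: C₊=(7.9888,3.8701) cross=26.884; C₋=(7.6856,-3.7779) cross=-26.884
  mode - wants cross < 0 → take C=(7.6856,-3.7779) (cross=-26.884)
ex = (C−B)/|BC| = (0.8150,-0.5795); ey = (0.5795,0.8150)
P = B + 2.35·ex + 3.24·ey = (5.7732,1.5572)

5.77 1.56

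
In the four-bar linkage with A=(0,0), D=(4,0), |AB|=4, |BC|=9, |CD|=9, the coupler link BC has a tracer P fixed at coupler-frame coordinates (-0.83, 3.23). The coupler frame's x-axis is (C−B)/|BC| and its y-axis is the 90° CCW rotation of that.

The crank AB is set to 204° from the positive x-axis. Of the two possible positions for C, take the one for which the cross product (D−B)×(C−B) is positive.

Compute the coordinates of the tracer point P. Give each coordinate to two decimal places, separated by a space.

-6.99 -1.66

A=(0,0), D=(4.00,0)
B = A + 4.00·(cos204°, sin204°) = (-3.6542, -1.6269)
|BD| = 7.8252
circle(B,9.00) ∩ circle(D,9.00): a=3.9126, h=8.1050
  candidates: C₊=(-1.5122,7.1144) cross=63.423; C₋=(1.8580,-8.7414) cross=-63.423
  mode + wants cross > 0 → take C=(-1.5122,7.1144) (cross=63.423)
ex = (C−B)/|BC| = (0.2380,0.9713); ey = (-0.9713,0.2380)
P = B + -0.83·ex + 3.23·ey = (-6.9889,-1.6644)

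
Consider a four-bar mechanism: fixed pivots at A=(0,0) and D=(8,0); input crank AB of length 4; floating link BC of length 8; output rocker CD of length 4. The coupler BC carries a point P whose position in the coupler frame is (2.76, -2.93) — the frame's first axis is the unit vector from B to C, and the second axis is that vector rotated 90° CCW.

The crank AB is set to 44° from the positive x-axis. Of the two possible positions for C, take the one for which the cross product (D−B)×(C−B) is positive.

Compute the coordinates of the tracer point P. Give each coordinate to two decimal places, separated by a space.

A=(0,0), D=(8.00,0)
B = A + 4.00·(cos44°, sin44°) = (2.8774, 2.7786)
|BD| = 5.8277
circle(B,8.00) ∩ circle(D,4.00): a=7.0321, h=3.8144
  candidates: C₊=(10.8774,2.7786) cross=22.229; C₋=(7.2400,-3.9271) cross=-22.229
  mode + wants cross > 0 → take C=(10.8774,2.7786) (cross=22.229)
ex = (C−B)/|BC| = (1.0000,0.0000); ey = (-0.0000,1.0000)
P = B + 2.76·ex + -2.93·ey = (5.6374,-0.1514)

5.64 -0.15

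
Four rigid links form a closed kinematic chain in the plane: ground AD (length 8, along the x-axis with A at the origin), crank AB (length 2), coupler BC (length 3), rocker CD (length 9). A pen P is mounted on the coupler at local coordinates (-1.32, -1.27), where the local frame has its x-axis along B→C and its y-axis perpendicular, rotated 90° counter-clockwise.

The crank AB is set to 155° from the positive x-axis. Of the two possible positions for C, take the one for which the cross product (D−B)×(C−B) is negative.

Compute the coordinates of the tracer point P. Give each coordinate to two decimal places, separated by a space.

A=(0,0), D=(8.00,0)
B = A + 2.00·(cos155°, sin155°) = (-1.8126, 0.8452)
|BD| = 9.8490
circle(B,3.00) ∩ circle(D,9.00): a=1.2693, h=2.7183
  candidates: C₊=(-0.3148,3.4445) cross=26.772; C₋=(-0.7813,-1.9719) cross=-26.772
  mode - wants cross < 0 → take C=(-0.7813,-1.9719) (cross=-26.772)
ex = (C−B)/|BC| = (0.3438,-0.9391); ey = (0.9391,0.3438)
P = B + -1.32·ex + -1.27·ey = (-3.4590,1.6482)

-3.46 1.65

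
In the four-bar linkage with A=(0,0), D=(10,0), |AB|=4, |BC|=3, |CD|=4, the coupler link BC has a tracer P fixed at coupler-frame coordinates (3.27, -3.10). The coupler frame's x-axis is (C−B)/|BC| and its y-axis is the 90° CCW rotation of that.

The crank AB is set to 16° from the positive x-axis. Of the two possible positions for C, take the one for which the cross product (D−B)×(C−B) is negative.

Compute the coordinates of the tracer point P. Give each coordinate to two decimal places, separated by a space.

4.25 -3.38

A=(0,0), D=(10.00,0)
B = A + 4.00·(cos16°, sin16°) = (3.8450, 1.1025)
|BD| = 6.2529
circle(B,3.00) ∩ circle(D,4.00): a=2.5667, h=1.5530
  candidates: C₊=(6.6454,2.1787) cross=9.711; C₋=(6.0977,-0.8787) cross=-9.711
  mode - wants cross < 0 → take C=(6.0977,-0.8787) (cross=-9.711)
ex = (C−B)/|BC| = (0.7509,-0.6604); ey = (0.6604,0.7509)
P = B + 3.27·ex + -3.10·ey = (4.2531,-3.3848)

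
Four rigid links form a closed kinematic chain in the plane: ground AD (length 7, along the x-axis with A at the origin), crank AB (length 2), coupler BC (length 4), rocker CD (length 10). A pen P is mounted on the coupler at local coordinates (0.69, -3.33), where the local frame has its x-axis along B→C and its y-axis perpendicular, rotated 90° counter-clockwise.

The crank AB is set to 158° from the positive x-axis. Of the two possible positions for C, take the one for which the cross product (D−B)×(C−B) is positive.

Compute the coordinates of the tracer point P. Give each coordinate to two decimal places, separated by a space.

A=(0,0), D=(7.00,0)
B = A + 2.00·(cos158°, sin158°) = (-1.8544, 0.7492)
|BD| = 8.8860
circle(B,4.00) ∩ circle(D,10.00): a=-0.2835, h=3.9899
  candidates: C₊=(-1.8005,4.7489) cross=35.455; C₋=(-2.4733,-3.2026) cross=-35.455
  mode + wants cross > 0 → take C=(-1.8005,4.7489) (cross=35.455)
ex = (C−B)/|BC| = (0.0135,0.9999); ey = (-0.9999,0.0135)
P = B + 0.69·ex + -3.33·ey = (1.4846,1.3943)

1.48 1.39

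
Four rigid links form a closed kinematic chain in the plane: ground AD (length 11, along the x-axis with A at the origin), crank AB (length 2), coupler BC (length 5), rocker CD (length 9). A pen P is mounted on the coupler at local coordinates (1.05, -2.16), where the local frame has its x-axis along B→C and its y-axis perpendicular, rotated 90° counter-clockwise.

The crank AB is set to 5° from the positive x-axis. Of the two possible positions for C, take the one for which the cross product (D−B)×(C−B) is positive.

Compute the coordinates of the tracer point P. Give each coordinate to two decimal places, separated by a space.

4.37 0.53

A=(0,0), D=(11.00,0)
B = A + 2.00·(cos5°, sin5°) = (1.9924, 0.1743)
|BD| = 9.0093
circle(B,5.00) ∩ circle(D,9.00): a=1.3967, h=4.8009
  candidates: C₊=(3.4818,4.9473) cross=43.253; C₋=(3.2960,-4.6528) cross=-43.253
  mode + wants cross > 0 → take C=(3.4818,4.9473) (cross=43.253)
ex = (C−B)/|BC| = (0.2979,0.9546); ey = (-0.9546,0.2979)
P = B + 1.05·ex + -2.16·ey = (4.3671,0.5332)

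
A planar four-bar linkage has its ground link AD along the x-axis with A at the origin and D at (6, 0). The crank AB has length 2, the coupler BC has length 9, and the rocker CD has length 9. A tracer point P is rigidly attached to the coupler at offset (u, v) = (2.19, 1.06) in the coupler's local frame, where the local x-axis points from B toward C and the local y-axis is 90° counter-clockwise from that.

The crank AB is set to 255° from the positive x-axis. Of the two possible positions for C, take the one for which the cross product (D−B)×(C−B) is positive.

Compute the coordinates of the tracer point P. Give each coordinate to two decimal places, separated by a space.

-1.36 0.35

A=(0,0), D=(6.00,0)
B = A + 2.00·(cos255°, sin255°) = (-0.5176, -1.9319)
|BD| = 6.7979
circle(B,9.00) ∩ circle(D,9.00): a=3.3990, h=8.3335
  candidates: C₊=(0.3729,7.0240) cross=56.650; C₋=(5.1094,-8.9558) cross=-56.650
  mode + wants cross > 0 → take C=(0.3729,7.0240) (cross=56.650)
ex = (C−B)/|BC| = (0.0990,0.9951); ey = (-0.9951,0.0990)
P = B + 2.19·ex + 1.06·ey = (-1.3557,0.3523)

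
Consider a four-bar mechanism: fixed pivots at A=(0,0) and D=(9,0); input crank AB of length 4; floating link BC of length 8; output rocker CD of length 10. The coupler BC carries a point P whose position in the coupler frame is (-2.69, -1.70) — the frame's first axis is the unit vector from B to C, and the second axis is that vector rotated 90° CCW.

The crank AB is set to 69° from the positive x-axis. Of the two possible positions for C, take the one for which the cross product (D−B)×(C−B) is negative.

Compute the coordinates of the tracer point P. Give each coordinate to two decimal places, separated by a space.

A=(0,0), D=(9.00,0)
B = A + 4.00·(cos69°, sin69°) = (1.4335, 3.7343)
|BD| = 8.4379
circle(B,8.00) ∩ circle(D,10.00): a=2.0857, h=7.7233
  candidates: C₊=(6.7219,9.7371) cross=65.168; C₋=(-0.1143,-4.1145) cross=-65.168
  mode - wants cross < 0 → take C=(-0.1143,-4.1145) (cross=-65.168)
ex = (C−B)/|BC| = (-0.1935,-0.9811); ey = (0.9811,-0.1935)
P = B + -2.69·ex + -1.70·ey = (0.2860,6.7024)

0.29 6.70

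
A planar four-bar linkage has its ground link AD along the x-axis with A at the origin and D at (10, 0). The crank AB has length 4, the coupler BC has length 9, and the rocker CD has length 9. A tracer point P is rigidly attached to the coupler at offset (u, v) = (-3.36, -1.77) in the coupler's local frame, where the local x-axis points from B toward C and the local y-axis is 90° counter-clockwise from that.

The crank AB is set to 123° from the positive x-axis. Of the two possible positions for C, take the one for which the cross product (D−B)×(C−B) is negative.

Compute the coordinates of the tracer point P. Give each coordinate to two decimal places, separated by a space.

A=(0,0), D=(10.00,0)
B = A + 4.00·(cos123°, sin123°) = (-2.1786, 3.3547)
|BD| = 12.6321
circle(B,9.00) ∩ circle(D,9.00): a=6.3161, h=6.4115
  candidates: C₊=(5.6134,7.8586) cross=80.991; C₋=(2.2080,-4.5039) cross=-80.991
  mode - wants cross < 0 → take C=(2.2080,-4.5039) (cross=-80.991)
ex = (C−B)/|BC| = (0.4874,-0.8732); ey = (0.8732,0.4874)
P = B + -3.36·ex + -1.77·ey = (-5.3617,5.4259)

-5.36 5.43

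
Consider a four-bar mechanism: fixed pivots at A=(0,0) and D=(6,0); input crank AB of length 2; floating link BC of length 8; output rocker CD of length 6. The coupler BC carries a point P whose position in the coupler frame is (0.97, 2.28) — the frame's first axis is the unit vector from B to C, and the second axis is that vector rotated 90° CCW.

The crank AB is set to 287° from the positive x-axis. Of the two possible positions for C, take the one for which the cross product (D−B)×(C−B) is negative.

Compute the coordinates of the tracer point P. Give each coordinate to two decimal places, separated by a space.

A=(0,0), D=(6.00,0)
B = A + 2.00·(cos287°, sin287°) = (0.5847, -1.9126)
|BD| = 5.7431
circle(B,8.00) ∩ circle(D,6.00): a=5.3093, h=5.9843
  candidates: C₊=(3.5980,5.4982) cross=34.368; C₋=(7.5839,-5.7872) cross=-34.368
  mode - wants cross < 0 → take C=(7.5839,-5.7872) (cross=-34.368)
ex = (C−B)/|BC| = (0.8749,-0.4843); ey = (0.4843,0.8749)
P = B + 0.97·ex + 2.28·ey = (2.5376,-0.3876)

2.54 -0.39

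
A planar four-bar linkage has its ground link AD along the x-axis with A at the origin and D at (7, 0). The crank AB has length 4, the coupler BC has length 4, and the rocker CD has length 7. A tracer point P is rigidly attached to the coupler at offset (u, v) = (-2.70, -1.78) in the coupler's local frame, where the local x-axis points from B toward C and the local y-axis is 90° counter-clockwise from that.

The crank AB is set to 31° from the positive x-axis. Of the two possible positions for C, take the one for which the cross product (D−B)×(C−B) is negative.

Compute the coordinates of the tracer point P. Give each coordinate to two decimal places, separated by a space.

4.83 4.98

A=(0,0), D=(7.00,0)
B = A + 4.00·(cos31°, sin31°) = (3.4287, 2.0602)
|BD| = 4.1229
circle(B,4.00) ∩ circle(D,7.00): a=-1.9405, h=3.4978
  candidates: C₊=(3.4955,6.0596) cross=14.421; C₋=(0.0000,0.0000) cross=-14.421
  mode - wants cross < 0 → take C=(0.0000,0.0000) (cross=-14.421)
ex = (C−B)/|BC| = (-0.8572,-0.5150); ey = (0.5150,-0.8572)
P = B + -2.70·ex + -1.78·ey = (4.8263,4.9765)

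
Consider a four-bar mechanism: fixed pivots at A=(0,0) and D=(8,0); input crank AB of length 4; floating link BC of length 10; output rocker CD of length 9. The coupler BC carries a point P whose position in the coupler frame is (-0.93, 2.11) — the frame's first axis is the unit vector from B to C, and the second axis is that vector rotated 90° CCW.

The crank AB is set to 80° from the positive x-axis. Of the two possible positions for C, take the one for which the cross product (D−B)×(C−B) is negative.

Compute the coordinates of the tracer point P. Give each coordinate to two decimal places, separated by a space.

2.74 5.00

A=(0,0), D=(8.00,0)
B = A + 4.00·(cos80°, sin80°) = (0.6946, 3.9392)
|BD| = 8.2998
circle(B,10.00) ∩ circle(D,9.00): a=5.2945, h=8.4834
  candidates: C₊=(9.3812,8.8934) cross=70.411; C₋=(1.3284,-6.0407) cross=-70.411
  mode - wants cross < 0 → take C=(1.3284,-6.0407) (cross=-70.411)
ex = (C−B)/|BC| = (0.0634,-0.9980); ey = (0.9980,0.0634)
P = B + -0.93·ex + 2.11·ey = (2.7414,5.0011)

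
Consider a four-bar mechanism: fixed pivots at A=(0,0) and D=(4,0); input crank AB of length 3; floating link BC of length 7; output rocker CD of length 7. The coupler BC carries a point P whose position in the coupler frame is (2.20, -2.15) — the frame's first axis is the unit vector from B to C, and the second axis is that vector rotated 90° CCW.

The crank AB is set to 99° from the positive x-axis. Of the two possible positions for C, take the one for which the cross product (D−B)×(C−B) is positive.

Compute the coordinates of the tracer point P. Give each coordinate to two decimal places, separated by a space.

2.56 2.41

A=(0,0), D=(4.00,0)
B = A + 3.00·(cos99°, sin99°) = (-0.4693, 2.9631)
|BD| = 5.3623
circle(B,7.00) ∩ circle(D,7.00): a=2.6812, h=6.4662
  candidates: C₊=(5.3384,6.8709) cross=34.674; C₋=(-1.8077,-3.9078) cross=-34.674
  mode + wants cross > 0 → take C=(5.3384,6.8709) (cross=34.674)
ex = (C−B)/|BC| = (0.8297,0.5583); ey = (-0.5583,0.8297)
P = B + 2.20·ex + -2.15·ey = (2.5562,2.4074)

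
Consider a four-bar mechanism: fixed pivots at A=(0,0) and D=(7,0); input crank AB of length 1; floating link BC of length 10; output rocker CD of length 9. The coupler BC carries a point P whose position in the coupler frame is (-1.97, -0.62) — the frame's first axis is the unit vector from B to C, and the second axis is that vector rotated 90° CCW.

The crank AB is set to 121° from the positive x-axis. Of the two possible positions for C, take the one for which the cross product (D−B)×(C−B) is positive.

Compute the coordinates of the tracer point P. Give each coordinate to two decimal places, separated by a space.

A=(0,0), D=(7.00,0)
B = A + 1.00·(cos121°, sin121°) = (-0.5150, 0.8572)
|BD| = 7.5638
circle(B,10.00) ∩ circle(D,9.00): a=5.0379, h=8.6383
  candidates: C₊=(5.4693,8.8689) cross=65.338; C₋=(3.5114,-8.2964) cross=-65.338
  mode + wants cross > 0 → take C=(5.4693,8.8689) (cross=65.338)
ex = (C−B)/|BC| = (0.5984,0.8012); ey = (-0.8012,0.5984)
P = B + -1.97·ex + -0.62·ey = (-1.1972,-1.0922)

-1.20 -1.09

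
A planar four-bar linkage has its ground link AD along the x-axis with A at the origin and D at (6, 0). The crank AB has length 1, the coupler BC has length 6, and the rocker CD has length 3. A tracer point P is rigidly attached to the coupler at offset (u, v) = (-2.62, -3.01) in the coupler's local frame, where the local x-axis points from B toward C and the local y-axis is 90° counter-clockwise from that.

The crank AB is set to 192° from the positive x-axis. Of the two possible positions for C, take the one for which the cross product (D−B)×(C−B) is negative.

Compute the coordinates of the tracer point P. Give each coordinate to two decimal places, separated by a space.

-4.58 -1.92

A=(0,0), D=(6.00,0)
B = A + 1.00·(cos192°, sin192°) = (-0.9781, -0.2079)
|BD| = 6.9812
circle(B,6.00) ∩ circle(D,3.00): a=5.4244, h=2.5644
  candidates: C₊=(4.3674,2.5169) cross=17.903; C₋=(4.5202,-2.6096) cross=-17.903
  mode - wants cross < 0 → take C=(4.5202,-2.6096) (cross=-17.903)
ex = (C−B)/|BC| = (0.9164,-0.4003); ey = (0.4003,0.9164)
P = B + -2.62·ex + -3.01·ey = (-4.5840,-1.9175)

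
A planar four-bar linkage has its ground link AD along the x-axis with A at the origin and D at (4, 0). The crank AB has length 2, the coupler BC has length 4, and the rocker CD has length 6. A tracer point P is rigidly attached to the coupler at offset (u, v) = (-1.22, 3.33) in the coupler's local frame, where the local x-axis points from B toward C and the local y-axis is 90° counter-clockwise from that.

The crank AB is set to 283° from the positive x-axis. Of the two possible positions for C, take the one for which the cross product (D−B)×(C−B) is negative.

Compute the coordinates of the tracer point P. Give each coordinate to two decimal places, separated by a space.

3.06 0.45

A=(0,0), D=(4.00,0)
B = A + 2.00·(cos283°, sin283°) = (0.4499, -1.9487)
|BD| = 4.0498
circle(B,4.00) ∩ circle(D,6.00): a=-0.4444, h=3.9752
  candidates: C₊=(-1.8525,1.3222) cross=16.099; C₋=(1.9732,-5.6473) cross=-16.099
  mode - wants cross < 0 → take C=(1.9732,-5.6473) (cross=-16.099)
ex = (C−B)/|BC| = (0.3808,-0.9246); ey = (0.9246,0.3808)
P = B + -1.22·ex + 3.33·ey = (3.0644,0.4475)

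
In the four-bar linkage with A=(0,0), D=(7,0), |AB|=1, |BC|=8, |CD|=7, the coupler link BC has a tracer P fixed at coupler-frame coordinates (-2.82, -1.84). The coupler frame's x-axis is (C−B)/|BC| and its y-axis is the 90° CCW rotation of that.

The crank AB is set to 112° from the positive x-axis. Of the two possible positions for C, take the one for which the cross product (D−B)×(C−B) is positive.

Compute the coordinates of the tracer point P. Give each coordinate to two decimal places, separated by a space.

A=(0,0), D=(7.00,0)
B = A + 1.00·(cos112°, sin112°) = (-0.3746, 0.9272)
|BD| = 7.4327
circle(B,8.00) ∩ circle(D,7.00): a=4.7254, h=6.4553
  candidates: C₊=(5.1191,6.7426) cross=47.980; C₋=(3.5086,-6.0671) cross=-47.980
  mode + wants cross > 0 → take C=(5.1191,6.7426) (cross=47.980)
ex = (C−B)/|BC| = (0.6867,0.7269); ey = (-0.7269,0.6867)
P = B + -2.82·ex + -1.84·ey = (-0.9736,-2.3863)

-0.97 -2.39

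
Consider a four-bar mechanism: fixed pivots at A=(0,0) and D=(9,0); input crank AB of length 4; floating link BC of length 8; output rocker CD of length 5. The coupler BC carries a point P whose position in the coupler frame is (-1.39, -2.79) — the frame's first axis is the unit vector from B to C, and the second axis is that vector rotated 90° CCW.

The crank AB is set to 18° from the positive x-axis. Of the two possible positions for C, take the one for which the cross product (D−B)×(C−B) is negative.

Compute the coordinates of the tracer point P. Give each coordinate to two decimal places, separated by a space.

A=(0,0), D=(9.00,0)
B = A + 4.00·(cos18°, sin18°) = (3.8042, 1.2361)
|BD| = 5.3408
circle(B,8.00) ∩ circle(D,5.00): a=6.3215, h=4.9029
  candidates: C₊=(11.0889,4.5428) cross=26.185; C₋=(8.8194,-4.9967) cross=-26.185
  mode - wants cross < 0 → take C=(8.8194,-4.9967) (cross=-26.185)
ex = (C−B)/|BC| = (0.6269,-0.7791); ey = (0.7791,0.6269)
P = B + -1.39·ex + -2.79·ey = (0.7591,0.5700)

0.76 0.57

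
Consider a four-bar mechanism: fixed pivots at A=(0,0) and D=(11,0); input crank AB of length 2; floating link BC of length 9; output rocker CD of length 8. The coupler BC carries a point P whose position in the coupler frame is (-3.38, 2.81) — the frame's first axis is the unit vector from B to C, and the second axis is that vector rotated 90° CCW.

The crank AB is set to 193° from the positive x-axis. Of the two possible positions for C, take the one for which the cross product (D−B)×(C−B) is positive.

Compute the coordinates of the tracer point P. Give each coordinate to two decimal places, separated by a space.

A=(0,0), D=(11.00,0)
B = A + 2.00·(cos193°, sin193°) = (-1.9487, -0.4499)
|BD| = 12.9566
circle(B,9.00) ∩ circle(D,8.00): a=7.1343, h=5.4865
  candidates: C₊=(4.9908,5.2810) cross=71.086; C₋=(5.3718,-5.6853) cross=-71.086
  mode + wants cross > 0 → take C=(4.9908,5.2810) (cross=71.086)
ex = (C−B)/|BC| = (0.7711,0.6368); ey = (-0.6368,0.7711)
P = B + -3.38·ex + 2.81·ey = (-6.3442,-0.4355)

-6.34 -0.44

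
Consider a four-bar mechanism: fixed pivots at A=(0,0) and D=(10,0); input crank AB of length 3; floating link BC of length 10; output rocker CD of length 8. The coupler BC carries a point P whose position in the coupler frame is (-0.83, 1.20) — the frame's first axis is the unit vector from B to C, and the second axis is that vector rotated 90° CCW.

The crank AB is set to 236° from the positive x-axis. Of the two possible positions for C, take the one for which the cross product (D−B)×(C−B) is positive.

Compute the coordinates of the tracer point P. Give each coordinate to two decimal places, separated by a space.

A=(0,0), D=(10.00,0)
B = A + 3.00·(cos236°, sin236°) = (-1.6776, -2.4871)
|BD| = 11.9395
circle(B,10.00) ∩ circle(D,8.00): a=7.4773, h=6.6400
  candidates: C₊=(4.2526,5.5648) cross=79.278; C₋=(7.0189,-7.4238) cross=-79.278
  mode + wants cross > 0 → take C=(4.2526,5.5648) (cross=79.278)
ex = (C−B)/|BC| = (0.5930,0.8052); ey = (-0.8052,0.5930)
P = B + -0.83·ex + 1.20·ey = (-3.1360,-2.4438)

-3.14 -2.44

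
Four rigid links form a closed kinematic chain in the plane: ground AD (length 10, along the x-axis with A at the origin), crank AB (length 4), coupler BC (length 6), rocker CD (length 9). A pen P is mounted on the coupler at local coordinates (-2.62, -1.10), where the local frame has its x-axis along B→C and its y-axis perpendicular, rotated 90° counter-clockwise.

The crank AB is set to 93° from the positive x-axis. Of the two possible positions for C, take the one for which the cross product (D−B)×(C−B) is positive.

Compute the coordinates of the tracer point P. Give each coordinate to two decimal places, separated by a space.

-1.78 1.62

A=(0,0), D=(10.00,0)
B = A + 4.00·(cos93°, sin93°) = (-0.2093, 3.9945)
|BD| = 10.9630
circle(B,6.00) ∩ circle(D,9.00): a=3.4291, h=4.9235
  candidates: C₊=(4.7780,7.3301) cross=53.976; C₋=(1.1901,-1.8400) cross=-53.976
  mode + wants cross > 0 → take C=(4.7780,7.3301) (cross=53.976)
ex = (C−B)/|BC| = (0.8312,0.5559); ey = (-0.5559,0.8312)
P = B + -2.62·ex + -1.10·ey = (-1.7756,1.6236)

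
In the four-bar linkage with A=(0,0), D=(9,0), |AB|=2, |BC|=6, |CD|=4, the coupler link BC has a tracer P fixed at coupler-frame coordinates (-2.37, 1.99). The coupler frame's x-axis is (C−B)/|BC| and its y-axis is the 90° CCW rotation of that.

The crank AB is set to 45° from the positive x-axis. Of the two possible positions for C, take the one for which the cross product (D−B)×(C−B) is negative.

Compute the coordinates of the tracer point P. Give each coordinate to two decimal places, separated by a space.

A=(0,0), D=(9.00,0)
B = A + 2.00·(cos45°, sin45°) = (1.4142, 1.4142)
|BD| = 7.7165
circle(B,6.00) ∩ circle(D,4.00): a=5.1542, h=3.0716
  candidates: C₊=(7.0440,3.4891) cross=23.702; C₋=(5.9182,-2.5499) cross=-23.702
  mode - wants cross < 0 → take C=(5.9182,-2.5499) (cross=-23.702)
ex = (C−B)/|BC| = (0.7507,-0.6607); ey = (0.6607,0.7507)
P = B + -2.37·ex + 1.99·ey = (0.9499,4.4739)

0.95 4.47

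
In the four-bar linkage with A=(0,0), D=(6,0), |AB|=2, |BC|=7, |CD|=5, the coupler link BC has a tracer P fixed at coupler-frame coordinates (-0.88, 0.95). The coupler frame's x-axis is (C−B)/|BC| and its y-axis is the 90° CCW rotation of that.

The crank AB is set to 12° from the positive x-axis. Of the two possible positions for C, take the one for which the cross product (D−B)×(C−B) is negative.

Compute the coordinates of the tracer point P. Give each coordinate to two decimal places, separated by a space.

A=(0,0), D=(6.00,0)
B = A + 2.00·(cos12°, sin12°) = (1.9563, 0.4158)
|BD| = 4.0650
circle(B,7.00) ∩ circle(D,5.00): a=4.9845, h=4.9147
  candidates: C₊=(7.4174,4.7949) cross=19.979; C₋=(6.4119,-4.9830) cross=-19.979
  mode - wants cross < 0 → take C=(6.4119,-4.9830) (cross=-19.979)
ex = (C−B)/|BC| = (0.6365,-0.7713); ey = (0.7713,0.6365)
P = B + -0.88·ex + 0.95·ey = (2.1289,1.6992)

2.13 1.70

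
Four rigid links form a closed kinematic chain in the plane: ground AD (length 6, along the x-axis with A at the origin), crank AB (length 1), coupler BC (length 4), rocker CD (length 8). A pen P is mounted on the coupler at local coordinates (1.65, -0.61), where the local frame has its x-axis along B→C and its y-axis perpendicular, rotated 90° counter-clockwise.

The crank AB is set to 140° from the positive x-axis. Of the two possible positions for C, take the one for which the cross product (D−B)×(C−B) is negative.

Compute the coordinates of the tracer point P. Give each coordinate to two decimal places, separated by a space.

-1.58 -0.92

A=(0,0), D=(6.00,0)
B = A + 1.00·(cos140°, sin140°) = (-0.7660, 0.6428)
|BD| = 6.7965
circle(B,4.00) ∩ circle(D,8.00): a=-0.1330, h=3.9978
  candidates: C₊=(-0.5203,4.6352) cross=27.171; C₋=(-1.2765,-3.3245) cross=-27.171
  mode - wants cross < 0 → take C=(-1.2765,-3.3245) (cross=-27.171)
ex = (C−B)/|BC| = (-0.1276,-0.9918); ey = (0.9918,-0.1276)
P = B + 1.65·ex + -0.61·ey = (-1.5816,-0.9159)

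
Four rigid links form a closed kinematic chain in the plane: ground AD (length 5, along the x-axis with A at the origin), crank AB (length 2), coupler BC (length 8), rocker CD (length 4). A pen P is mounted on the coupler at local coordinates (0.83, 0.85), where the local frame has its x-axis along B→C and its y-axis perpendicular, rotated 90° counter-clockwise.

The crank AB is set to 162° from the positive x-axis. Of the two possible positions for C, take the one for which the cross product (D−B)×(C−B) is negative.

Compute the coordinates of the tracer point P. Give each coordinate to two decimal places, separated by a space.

A=(0,0), D=(5.00,0)
B = A + 2.00·(cos162°, sin162°) = (-1.9021, 0.6180)
|BD| = 6.9297
circle(B,8.00) ∩ circle(D,4.00): a=6.9282, h=4.0000
  candidates: C₊=(5.3552,3.9842) cross=27.719; C₋=(4.6417,-3.9839) cross=-27.719
  mode - wants cross < 0 → take C=(4.6417,-3.9839) (cross=-27.719)
ex = (C−B)/|BC| = (0.8180,-0.5752); ey = (0.5752,0.8180)
P = B + 0.83·ex + 0.85·ey = (-0.7342,0.8359)

-0.73 0.84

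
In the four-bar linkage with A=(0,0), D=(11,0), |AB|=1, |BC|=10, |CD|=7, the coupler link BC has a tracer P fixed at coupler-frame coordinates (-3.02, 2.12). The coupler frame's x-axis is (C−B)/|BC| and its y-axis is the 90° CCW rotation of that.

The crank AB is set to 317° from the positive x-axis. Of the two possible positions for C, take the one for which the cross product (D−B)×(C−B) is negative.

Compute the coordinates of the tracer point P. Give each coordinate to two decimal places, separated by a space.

-0.43 2.82

A=(0,0), D=(11.00,0)
B = A + 1.00·(cos317°, sin317°) = (0.7314, -0.6820)
|BD| = 10.2913
circle(B,10.00) ∩ circle(D,7.00): a=7.6235, h=6.4717
  candidates: C₊=(7.9092,6.2807) cross=66.602; C₋=(8.7669,-6.6343) cross=-66.602
  mode - wants cross < 0 → take C=(8.7669,-6.6343) (cross=-66.602)
ex = (C−B)/|BC| = (0.8036,-0.5952); ey = (0.5952,0.8036)
P = B + -3.02·ex + 2.12·ey = (-0.4335,2.8191)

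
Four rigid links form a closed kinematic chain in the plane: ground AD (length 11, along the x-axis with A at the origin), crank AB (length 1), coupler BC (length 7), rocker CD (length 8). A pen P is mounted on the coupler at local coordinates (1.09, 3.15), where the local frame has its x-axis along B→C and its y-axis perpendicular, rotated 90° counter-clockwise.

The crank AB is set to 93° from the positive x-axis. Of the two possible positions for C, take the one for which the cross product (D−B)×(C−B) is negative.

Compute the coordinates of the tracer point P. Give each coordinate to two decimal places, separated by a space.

A=(0,0), D=(11.00,0)
B = A + 1.00·(cos93°, sin93°) = (-0.0523, 0.9986)
|BD| = 11.0974
circle(B,7.00) ∩ circle(D,8.00): a=4.8728, h=5.0255
  candidates: C₊=(5.2530,5.5652) cross=55.770; C₋=(4.3485,-4.4450) cross=-55.770
  mode - wants cross < 0 → take C=(4.3485,-4.4450) (cross=-55.770)
ex = (C−B)/|BC| = (0.6287,-0.7777); ey = (0.7777,0.6287)
P = B + 1.09·ex + 3.15·ey = (3.0826,2.1314)

3.08 2.13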